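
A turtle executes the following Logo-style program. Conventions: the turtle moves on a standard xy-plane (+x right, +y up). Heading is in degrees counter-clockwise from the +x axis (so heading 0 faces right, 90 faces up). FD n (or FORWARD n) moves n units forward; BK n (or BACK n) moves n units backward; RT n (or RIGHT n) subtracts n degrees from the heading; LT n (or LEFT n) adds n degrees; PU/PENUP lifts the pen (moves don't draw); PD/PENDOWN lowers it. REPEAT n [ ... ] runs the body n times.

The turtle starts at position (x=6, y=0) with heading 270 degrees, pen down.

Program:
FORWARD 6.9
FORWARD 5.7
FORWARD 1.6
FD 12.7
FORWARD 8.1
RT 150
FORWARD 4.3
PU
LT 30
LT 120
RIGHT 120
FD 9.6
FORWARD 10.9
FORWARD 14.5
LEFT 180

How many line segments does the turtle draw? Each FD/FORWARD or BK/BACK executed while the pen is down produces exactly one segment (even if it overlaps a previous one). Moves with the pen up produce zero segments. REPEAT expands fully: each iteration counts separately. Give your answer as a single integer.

Executing turtle program step by step:
Start: pos=(6,0), heading=270, pen down
FD 6.9: (6,0) -> (6,-6.9) [heading=270, draw]
FD 5.7: (6,-6.9) -> (6,-12.6) [heading=270, draw]
FD 1.6: (6,-12.6) -> (6,-14.2) [heading=270, draw]
FD 12.7: (6,-14.2) -> (6,-26.9) [heading=270, draw]
FD 8.1: (6,-26.9) -> (6,-35) [heading=270, draw]
RT 150: heading 270 -> 120
FD 4.3: (6,-35) -> (3.85,-31.276) [heading=120, draw]
PU: pen up
LT 30: heading 120 -> 150
LT 120: heading 150 -> 270
RT 120: heading 270 -> 150
FD 9.6: (3.85,-31.276) -> (-4.464,-26.476) [heading=150, move]
FD 10.9: (-4.464,-26.476) -> (-13.904,-21.026) [heading=150, move]
FD 14.5: (-13.904,-21.026) -> (-26.461,-13.776) [heading=150, move]
LT 180: heading 150 -> 330
Final: pos=(-26.461,-13.776), heading=330, 6 segment(s) drawn
Segments drawn: 6

Answer: 6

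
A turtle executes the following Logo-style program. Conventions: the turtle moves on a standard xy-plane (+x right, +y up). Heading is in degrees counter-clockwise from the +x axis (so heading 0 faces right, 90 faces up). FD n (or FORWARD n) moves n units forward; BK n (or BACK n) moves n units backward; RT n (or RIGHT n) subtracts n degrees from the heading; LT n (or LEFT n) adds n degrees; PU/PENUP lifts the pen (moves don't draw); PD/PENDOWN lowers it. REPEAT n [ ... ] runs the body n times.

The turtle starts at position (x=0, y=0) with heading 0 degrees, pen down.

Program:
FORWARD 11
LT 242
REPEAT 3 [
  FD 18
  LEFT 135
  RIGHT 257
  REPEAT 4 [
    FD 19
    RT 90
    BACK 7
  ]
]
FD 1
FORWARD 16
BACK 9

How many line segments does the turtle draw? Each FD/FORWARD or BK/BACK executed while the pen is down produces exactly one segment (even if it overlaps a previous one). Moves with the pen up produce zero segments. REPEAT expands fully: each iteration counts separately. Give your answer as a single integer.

Executing turtle program step by step:
Start: pos=(0,0), heading=0, pen down
FD 11: (0,0) -> (11,0) [heading=0, draw]
LT 242: heading 0 -> 242
REPEAT 3 [
  -- iteration 1/3 --
  FD 18: (11,0) -> (2.55,-15.893) [heading=242, draw]
  LT 135: heading 242 -> 17
  RT 257: heading 17 -> 120
  REPEAT 4 [
    -- iteration 1/4 --
    FD 19: (2.55,-15.893) -> (-6.95,0.561) [heading=120, draw]
    RT 90: heading 120 -> 30
    BK 7: (-6.95,0.561) -> (-13.013,-2.939) [heading=30, draw]
    -- iteration 2/4 --
    FD 19: (-13.013,-2.939) -> (3.442,6.561) [heading=30, draw]
    RT 90: heading 30 -> 300
    BK 7: (3.442,6.561) -> (-0.058,12.624) [heading=300, draw]
    -- iteration 3/4 --
    FD 19: (-0.058,12.624) -> (9.442,-3.831) [heading=300, draw]
    RT 90: heading 300 -> 210
    BK 7: (9.442,-3.831) -> (15.504,-0.331) [heading=210, draw]
    -- iteration 4/4 --
    FD 19: (15.504,-0.331) -> (-0.95,-9.831) [heading=210, draw]
    RT 90: heading 210 -> 120
    BK 7: (-0.95,-9.831) -> (2.55,-15.893) [heading=120, draw]
  ]
  -- iteration 2/3 --
  FD 18: (2.55,-15.893) -> (-6.45,-0.305) [heading=120, draw]
  LT 135: heading 120 -> 255
  RT 257: heading 255 -> 358
  REPEAT 4 [
    -- iteration 1/4 --
    FD 19: (-6.45,-0.305) -> (12.538,-0.968) [heading=358, draw]
    RT 90: heading 358 -> 268
    BK 7: (12.538,-0.968) -> (12.782,6.028) [heading=268, draw]
    -- iteration 2/4 --
    FD 19: (12.782,6.028) -> (12.119,-12.96) [heading=268, draw]
    RT 90: heading 268 -> 178
    BK 7: (12.119,-12.96) -> (19.115,-13.205) [heading=178, draw]
    -- iteration 3/4 --
    FD 19: (19.115,-13.205) -> (0.126,-12.542) [heading=178, draw]
    RT 90: heading 178 -> 88
    BK 7: (0.126,-12.542) -> (-0.118,-19.537) [heading=88, draw]
    -- iteration 4/4 --
    FD 19: (-0.118,-19.537) -> (0.545,-0.549) [heading=88, draw]
    RT 90: heading 88 -> 358
    BK 7: (0.545,-0.549) -> (-6.45,-0.305) [heading=358, draw]
  ]
  -- iteration 3/3 --
  FD 18: (-6.45,-0.305) -> (11.539,-0.933) [heading=358, draw]
  LT 135: heading 358 -> 133
  RT 257: heading 133 -> 236
  REPEAT 4 [
    -- iteration 1/4 --
    FD 19: (11.539,-0.933) -> (0.914,-16.685) [heading=236, draw]
    RT 90: heading 236 -> 146
    BK 7: (0.914,-16.685) -> (6.717,-20.599) [heading=146, draw]
    -- iteration 2/4 --
    FD 19: (6.717,-20.599) -> (-9.035,-9.974) [heading=146, draw]
    RT 90: heading 146 -> 56
    BK 7: (-9.035,-9.974) -> (-12.949,-15.777) [heading=56, draw]
    -- iteration 3/4 --
    FD 19: (-12.949,-15.777) -> (-2.324,-0.026) [heading=56, draw]
    RT 90: heading 56 -> 326
    BK 7: (-2.324,-0.026) -> (-8.128,3.889) [heading=326, draw]
    -- iteration 4/4 --
    FD 19: (-8.128,3.889) -> (7.624,-6.736) [heading=326, draw]
    RT 90: heading 326 -> 236
    BK 7: (7.624,-6.736) -> (11.539,-0.933) [heading=236, draw]
  ]
]
FD 1: (11.539,-0.933) -> (10.979,-1.762) [heading=236, draw]
FD 16: (10.979,-1.762) -> (2.032,-15.026) [heading=236, draw]
BK 9: (2.032,-15.026) -> (7.065,-7.565) [heading=236, draw]
Final: pos=(7.065,-7.565), heading=236, 31 segment(s) drawn
Segments drawn: 31

Answer: 31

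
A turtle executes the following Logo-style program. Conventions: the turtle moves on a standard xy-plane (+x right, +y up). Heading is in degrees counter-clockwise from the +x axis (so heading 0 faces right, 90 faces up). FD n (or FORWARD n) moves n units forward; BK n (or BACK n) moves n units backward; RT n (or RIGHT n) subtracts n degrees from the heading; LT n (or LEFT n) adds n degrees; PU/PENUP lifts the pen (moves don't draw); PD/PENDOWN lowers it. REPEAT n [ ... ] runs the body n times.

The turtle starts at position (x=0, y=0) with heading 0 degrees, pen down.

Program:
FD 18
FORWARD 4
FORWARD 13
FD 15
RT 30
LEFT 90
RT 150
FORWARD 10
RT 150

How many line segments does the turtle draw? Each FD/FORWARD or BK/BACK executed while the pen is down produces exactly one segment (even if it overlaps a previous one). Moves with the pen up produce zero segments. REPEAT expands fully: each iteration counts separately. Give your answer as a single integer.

Executing turtle program step by step:
Start: pos=(0,0), heading=0, pen down
FD 18: (0,0) -> (18,0) [heading=0, draw]
FD 4: (18,0) -> (22,0) [heading=0, draw]
FD 13: (22,0) -> (35,0) [heading=0, draw]
FD 15: (35,0) -> (50,0) [heading=0, draw]
RT 30: heading 0 -> 330
LT 90: heading 330 -> 60
RT 150: heading 60 -> 270
FD 10: (50,0) -> (50,-10) [heading=270, draw]
RT 150: heading 270 -> 120
Final: pos=(50,-10), heading=120, 5 segment(s) drawn
Segments drawn: 5

Answer: 5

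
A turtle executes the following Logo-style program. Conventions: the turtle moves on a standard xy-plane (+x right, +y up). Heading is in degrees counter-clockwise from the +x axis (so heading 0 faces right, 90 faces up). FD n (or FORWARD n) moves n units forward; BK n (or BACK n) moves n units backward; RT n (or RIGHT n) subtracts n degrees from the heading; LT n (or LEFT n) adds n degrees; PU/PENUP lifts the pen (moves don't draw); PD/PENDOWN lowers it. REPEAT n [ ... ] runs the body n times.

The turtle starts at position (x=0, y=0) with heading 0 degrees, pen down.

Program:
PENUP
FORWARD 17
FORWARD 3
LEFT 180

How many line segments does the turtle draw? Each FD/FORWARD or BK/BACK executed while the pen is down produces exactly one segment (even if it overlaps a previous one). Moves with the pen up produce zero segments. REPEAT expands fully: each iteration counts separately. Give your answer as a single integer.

Answer: 0

Derivation:
Executing turtle program step by step:
Start: pos=(0,0), heading=0, pen down
PU: pen up
FD 17: (0,0) -> (17,0) [heading=0, move]
FD 3: (17,0) -> (20,0) [heading=0, move]
LT 180: heading 0 -> 180
Final: pos=(20,0), heading=180, 0 segment(s) drawn
Segments drawn: 0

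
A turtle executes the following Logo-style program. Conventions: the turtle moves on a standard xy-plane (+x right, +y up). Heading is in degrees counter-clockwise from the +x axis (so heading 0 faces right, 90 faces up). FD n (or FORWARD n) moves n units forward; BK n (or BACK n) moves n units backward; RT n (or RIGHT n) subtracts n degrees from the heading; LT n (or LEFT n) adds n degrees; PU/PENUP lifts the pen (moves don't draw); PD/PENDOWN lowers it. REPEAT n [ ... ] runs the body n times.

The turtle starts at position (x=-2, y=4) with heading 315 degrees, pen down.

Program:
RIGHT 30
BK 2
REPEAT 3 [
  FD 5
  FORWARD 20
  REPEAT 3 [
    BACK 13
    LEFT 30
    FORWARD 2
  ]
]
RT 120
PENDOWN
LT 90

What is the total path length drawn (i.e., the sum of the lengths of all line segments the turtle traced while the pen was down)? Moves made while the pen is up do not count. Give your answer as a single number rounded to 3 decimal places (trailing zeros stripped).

Answer: 212

Derivation:
Executing turtle program step by step:
Start: pos=(-2,4), heading=315, pen down
RT 30: heading 315 -> 285
BK 2: (-2,4) -> (-2.518,5.932) [heading=285, draw]
REPEAT 3 [
  -- iteration 1/3 --
  FD 5: (-2.518,5.932) -> (-1.224,1.102) [heading=285, draw]
  FD 20: (-1.224,1.102) -> (3.953,-18.216) [heading=285, draw]
  REPEAT 3 [
    -- iteration 1/3 --
    BK 13: (3.953,-18.216) -> (0.588,-5.659) [heading=285, draw]
    LT 30: heading 285 -> 315
    FD 2: (0.588,-5.659) -> (2.002,-7.073) [heading=315, draw]
    -- iteration 2/3 --
    BK 13: (2.002,-7.073) -> (-7.19,2.119) [heading=315, draw]
    LT 30: heading 315 -> 345
    FD 2: (-7.19,2.119) -> (-5.258,1.601) [heading=345, draw]
    -- iteration 3/3 --
    BK 13: (-5.258,1.601) -> (-17.815,4.966) [heading=345, draw]
    LT 30: heading 345 -> 15
    FD 2: (-17.815,4.966) -> (-15.883,5.484) [heading=15, draw]
  ]
  -- iteration 2/3 --
  FD 5: (-15.883,5.484) -> (-11.054,6.778) [heading=15, draw]
  FD 20: (-11.054,6.778) -> (8.265,11.954) [heading=15, draw]
  REPEAT 3 [
    -- iteration 1/3 --
    BK 13: (8.265,11.954) -> (-4.292,8.589) [heading=15, draw]
    LT 30: heading 15 -> 45
    FD 2: (-4.292,8.589) -> (-2.878,10.004) [heading=45, draw]
    -- iteration 2/3 --
    BK 13: (-2.878,10.004) -> (-12.07,0.811) [heading=45, draw]
    LT 30: heading 45 -> 75
    FD 2: (-12.07,0.811) -> (-11.553,2.743) [heading=75, draw]
    -- iteration 3/3 --
    BK 13: (-11.553,2.743) -> (-14.917,-9.814) [heading=75, draw]
    LT 30: heading 75 -> 105
    FD 2: (-14.917,-9.814) -> (-15.435,-7.882) [heading=105, draw]
  ]
  -- iteration 3/3 --
  FD 5: (-15.435,-7.882) -> (-16.729,-3.052) [heading=105, draw]
  FD 20: (-16.729,-3.052) -> (-21.906,16.266) [heading=105, draw]
  REPEAT 3 [
    -- iteration 1/3 --
    BK 13: (-21.906,16.266) -> (-18.541,3.709) [heading=105, draw]
    LT 30: heading 105 -> 135
    FD 2: (-18.541,3.709) -> (-19.955,5.123) [heading=135, draw]
    -- iteration 2/3 --
    BK 13: (-19.955,5.123) -> (-10.763,-4.069) [heading=135, draw]
    LT 30: heading 135 -> 165
    FD 2: (-10.763,-4.069) -> (-12.695,-3.552) [heading=165, draw]
    -- iteration 3/3 --
    BK 13: (-12.695,-3.552) -> (-0.137,-6.916) [heading=165, draw]
    LT 30: heading 165 -> 195
    FD 2: (-0.137,-6.916) -> (-2.069,-7.434) [heading=195, draw]
  ]
]
RT 120: heading 195 -> 75
PD: pen down
LT 90: heading 75 -> 165
Final: pos=(-2.069,-7.434), heading=165, 25 segment(s) drawn

Segment lengths:
  seg 1: (-2,4) -> (-2.518,5.932), length = 2
  seg 2: (-2.518,5.932) -> (-1.224,1.102), length = 5
  seg 3: (-1.224,1.102) -> (3.953,-18.216), length = 20
  seg 4: (3.953,-18.216) -> (0.588,-5.659), length = 13
  seg 5: (0.588,-5.659) -> (2.002,-7.073), length = 2
  seg 6: (2.002,-7.073) -> (-7.19,2.119), length = 13
  seg 7: (-7.19,2.119) -> (-5.258,1.601), length = 2
  seg 8: (-5.258,1.601) -> (-17.815,4.966), length = 13
  seg 9: (-17.815,4.966) -> (-15.883,5.484), length = 2
  seg 10: (-15.883,5.484) -> (-11.054,6.778), length = 5
  seg 11: (-11.054,6.778) -> (8.265,11.954), length = 20
  seg 12: (8.265,11.954) -> (-4.292,8.589), length = 13
  seg 13: (-4.292,8.589) -> (-2.878,10.004), length = 2
  seg 14: (-2.878,10.004) -> (-12.07,0.811), length = 13
  seg 15: (-12.07,0.811) -> (-11.553,2.743), length = 2
  seg 16: (-11.553,2.743) -> (-14.917,-9.814), length = 13
  seg 17: (-14.917,-9.814) -> (-15.435,-7.882), length = 2
  seg 18: (-15.435,-7.882) -> (-16.729,-3.052), length = 5
  seg 19: (-16.729,-3.052) -> (-21.906,16.266), length = 20
  seg 20: (-21.906,16.266) -> (-18.541,3.709), length = 13
  seg 21: (-18.541,3.709) -> (-19.955,5.123), length = 2
  seg 22: (-19.955,5.123) -> (-10.763,-4.069), length = 13
  seg 23: (-10.763,-4.069) -> (-12.695,-3.552), length = 2
  seg 24: (-12.695,-3.552) -> (-0.137,-6.916), length = 13
  seg 25: (-0.137,-6.916) -> (-2.069,-7.434), length = 2
Total = 212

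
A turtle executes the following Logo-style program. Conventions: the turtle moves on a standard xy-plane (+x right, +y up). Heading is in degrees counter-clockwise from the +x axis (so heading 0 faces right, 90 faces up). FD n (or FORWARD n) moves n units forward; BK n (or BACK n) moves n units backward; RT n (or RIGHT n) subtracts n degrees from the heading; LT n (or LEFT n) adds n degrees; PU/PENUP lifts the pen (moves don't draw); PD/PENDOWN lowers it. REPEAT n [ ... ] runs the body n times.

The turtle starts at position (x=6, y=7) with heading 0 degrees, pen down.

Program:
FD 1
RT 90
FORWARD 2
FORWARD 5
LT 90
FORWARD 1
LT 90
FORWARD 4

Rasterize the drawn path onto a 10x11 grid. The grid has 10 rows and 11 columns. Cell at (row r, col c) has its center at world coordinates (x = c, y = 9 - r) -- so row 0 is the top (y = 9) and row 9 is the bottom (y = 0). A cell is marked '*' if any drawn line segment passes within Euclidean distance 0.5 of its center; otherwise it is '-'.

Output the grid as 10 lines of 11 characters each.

Answer: -----------
-----------
------**---
-------*---
-------*---
-------**--
-------**--
-------**--
-------**--
-------**--

Derivation:
Segment 0: (6,7) -> (7,7)
Segment 1: (7,7) -> (7,5)
Segment 2: (7,5) -> (7,0)
Segment 3: (7,0) -> (8,0)
Segment 4: (8,0) -> (8,4)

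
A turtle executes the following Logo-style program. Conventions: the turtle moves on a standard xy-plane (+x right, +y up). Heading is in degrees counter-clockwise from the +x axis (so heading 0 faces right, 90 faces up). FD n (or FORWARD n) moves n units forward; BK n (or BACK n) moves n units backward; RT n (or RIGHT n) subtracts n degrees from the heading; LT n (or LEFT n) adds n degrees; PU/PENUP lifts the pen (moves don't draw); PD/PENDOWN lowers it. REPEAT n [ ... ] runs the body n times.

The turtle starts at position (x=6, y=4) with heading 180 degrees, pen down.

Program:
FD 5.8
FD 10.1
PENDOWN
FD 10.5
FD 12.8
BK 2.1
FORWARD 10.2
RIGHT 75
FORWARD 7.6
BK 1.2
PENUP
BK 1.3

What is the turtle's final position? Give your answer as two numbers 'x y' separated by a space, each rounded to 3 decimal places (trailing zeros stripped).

Answer: -42.62 8.926

Derivation:
Executing turtle program step by step:
Start: pos=(6,4), heading=180, pen down
FD 5.8: (6,4) -> (0.2,4) [heading=180, draw]
FD 10.1: (0.2,4) -> (-9.9,4) [heading=180, draw]
PD: pen down
FD 10.5: (-9.9,4) -> (-20.4,4) [heading=180, draw]
FD 12.8: (-20.4,4) -> (-33.2,4) [heading=180, draw]
BK 2.1: (-33.2,4) -> (-31.1,4) [heading=180, draw]
FD 10.2: (-31.1,4) -> (-41.3,4) [heading=180, draw]
RT 75: heading 180 -> 105
FD 7.6: (-41.3,4) -> (-43.267,11.341) [heading=105, draw]
BK 1.2: (-43.267,11.341) -> (-42.956,10.182) [heading=105, draw]
PU: pen up
BK 1.3: (-42.956,10.182) -> (-42.62,8.926) [heading=105, move]
Final: pos=(-42.62,8.926), heading=105, 8 segment(s) drawn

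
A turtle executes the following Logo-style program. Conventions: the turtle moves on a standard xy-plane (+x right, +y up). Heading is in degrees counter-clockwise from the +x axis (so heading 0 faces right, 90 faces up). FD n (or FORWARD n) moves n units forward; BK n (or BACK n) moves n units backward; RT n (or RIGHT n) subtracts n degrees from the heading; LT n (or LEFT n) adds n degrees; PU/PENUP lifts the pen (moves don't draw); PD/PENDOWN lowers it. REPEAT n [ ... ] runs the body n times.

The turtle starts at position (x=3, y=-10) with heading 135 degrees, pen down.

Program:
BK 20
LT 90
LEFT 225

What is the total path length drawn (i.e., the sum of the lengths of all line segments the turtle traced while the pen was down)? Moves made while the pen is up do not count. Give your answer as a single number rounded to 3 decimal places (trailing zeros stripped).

Answer: 20

Derivation:
Executing turtle program step by step:
Start: pos=(3,-10), heading=135, pen down
BK 20: (3,-10) -> (17.142,-24.142) [heading=135, draw]
LT 90: heading 135 -> 225
LT 225: heading 225 -> 90
Final: pos=(17.142,-24.142), heading=90, 1 segment(s) drawn

Segment lengths:
  seg 1: (3,-10) -> (17.142,-24.142), length = 20
Total = 20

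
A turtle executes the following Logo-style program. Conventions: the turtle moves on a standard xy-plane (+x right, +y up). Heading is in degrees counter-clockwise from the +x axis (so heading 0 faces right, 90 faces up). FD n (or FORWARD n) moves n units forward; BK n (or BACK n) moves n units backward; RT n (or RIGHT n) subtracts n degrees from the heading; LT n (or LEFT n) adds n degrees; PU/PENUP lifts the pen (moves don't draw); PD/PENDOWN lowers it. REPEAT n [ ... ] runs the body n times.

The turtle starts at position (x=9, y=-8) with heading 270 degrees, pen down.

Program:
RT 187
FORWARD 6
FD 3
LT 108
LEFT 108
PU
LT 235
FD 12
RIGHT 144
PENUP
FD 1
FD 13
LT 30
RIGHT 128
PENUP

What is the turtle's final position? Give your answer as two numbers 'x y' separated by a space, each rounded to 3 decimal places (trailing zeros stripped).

Answer: 10.287 9.187

Derivation:
Executing turtle program step by step:
Start: pos=(9,-8), heading=270, pen down
RT 187: heading 270 -> 83
FD 6: (9,-8) -> (9.731,-2.045) [heading=83, draw]
FD 3: (9.731,-2.045) -> (10.097,0.933) [heading=83, draw]
LT 108: heading 83 -> 191
LT 108: heading 191 -> 299
PU: pen up
LT 235: heading 299 -> 174
FD 12: (10.097,0.933) -> (-1.837,2.187) [heading=174, move]
RT 144: heading 174 -> 30
PU: pen up
FD 1: (-1.837,2.187) -> (-0.971,2.687) [heading=30, move]
FD 13: (-0.971,2.687) -> (10.287,9.187) [heading=30, move]
LT 30: heading 30 -> 60
RT 128: heading 60 -> 292
PU: pen up
Final: pos=(10.287,9.187), heading=292, 2 segment(s) drawn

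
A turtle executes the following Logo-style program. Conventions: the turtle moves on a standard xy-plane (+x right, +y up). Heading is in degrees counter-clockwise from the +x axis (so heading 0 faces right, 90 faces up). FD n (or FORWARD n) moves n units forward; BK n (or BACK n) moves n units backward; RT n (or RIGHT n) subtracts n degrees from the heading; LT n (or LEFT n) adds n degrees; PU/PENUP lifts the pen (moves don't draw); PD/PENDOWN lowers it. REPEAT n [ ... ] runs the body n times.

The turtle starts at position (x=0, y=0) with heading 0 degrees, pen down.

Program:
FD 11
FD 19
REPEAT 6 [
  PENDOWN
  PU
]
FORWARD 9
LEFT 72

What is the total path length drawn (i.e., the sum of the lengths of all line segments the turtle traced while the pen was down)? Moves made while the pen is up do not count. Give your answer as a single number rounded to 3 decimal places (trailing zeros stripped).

Executing turtle program step by step:
Start: pos=(0,0), heading=0, pen down
FD 11: (0,0) -> (11,0) [heading=0, draw]
FD 19: (11,0) -> (30,0) [heading=0, draw]
REPEAT 6 [
  -- iteration 1/6 --
  PD: pen down
  PU: pen up
  -- iteration 2/6 --
  PD: pen down
  PU: pen up
  -- iteration 3/6 --
  PD: pen down
  PU: pen up
  -- iteration 4/6 --
  PD: pen down
  PU: pen up
  -- iteration 5/6 --
  PD: pen down
  PU: pen up
  -- iteration 6/6 --
  PD: pen down
  PU: pen up
]
FD 9: (30,0) -> (39,0) [heading=0, move]
LT 72: heading 0 -> 72
Final: pos=(39,0), heading=72, 2 segment(s) drawn

Segment lengths:
  seg 1: (0,0) -> (11,0), length = 11
  seg 2: (11,0) -> (30,0), length = 19
Total = 30

Answer: 30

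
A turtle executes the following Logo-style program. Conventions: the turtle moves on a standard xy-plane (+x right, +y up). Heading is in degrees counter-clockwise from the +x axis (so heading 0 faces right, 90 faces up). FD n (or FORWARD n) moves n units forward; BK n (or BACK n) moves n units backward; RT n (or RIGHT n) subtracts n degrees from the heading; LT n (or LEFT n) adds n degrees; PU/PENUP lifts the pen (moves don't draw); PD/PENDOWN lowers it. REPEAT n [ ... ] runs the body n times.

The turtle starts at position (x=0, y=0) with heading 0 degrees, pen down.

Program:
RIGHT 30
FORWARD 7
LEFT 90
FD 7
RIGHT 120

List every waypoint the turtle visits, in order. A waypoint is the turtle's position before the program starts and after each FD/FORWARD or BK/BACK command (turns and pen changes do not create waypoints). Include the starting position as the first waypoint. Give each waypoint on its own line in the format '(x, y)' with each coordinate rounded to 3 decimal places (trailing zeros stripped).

Executing turtle program step by step:
Start: pos=(0,0), heading=0, pen down
RT 30: heading 0 -> 330
FD 7: (0,0) -> (6.062,-3.5) [heading=330, draw]
LT 90: heading 330 -> 60
FD 7: (6.062,-3.5) -> (9.562,2.562) [heading=60, draw]
RT 120: heading 60 -> 300
Final: pos=(9.562,2.562), heading=300, 2 segment(s) drawn
Waypoints (3 total):
(0, 0)
(6.062, -3.5)
(9.562, 2.562)

Answer: (0, 0)
(6.062, -3.5)
(9.562, 2.562)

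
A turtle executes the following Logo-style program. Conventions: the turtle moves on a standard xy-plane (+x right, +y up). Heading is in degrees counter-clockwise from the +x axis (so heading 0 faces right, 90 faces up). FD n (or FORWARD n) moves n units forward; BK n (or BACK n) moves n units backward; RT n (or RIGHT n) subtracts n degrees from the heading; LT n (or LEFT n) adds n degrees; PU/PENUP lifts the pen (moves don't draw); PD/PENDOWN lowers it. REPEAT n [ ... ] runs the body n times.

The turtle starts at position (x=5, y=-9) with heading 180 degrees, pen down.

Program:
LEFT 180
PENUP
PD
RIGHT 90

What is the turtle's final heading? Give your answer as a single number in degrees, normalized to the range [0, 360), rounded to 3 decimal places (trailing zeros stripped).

Answer: 270

Derivation:
Executing turtle program step by step:
Start: pos=(5,-9), heading=180, pen down
LT 180: heading 180 -> 0
PU: pen up
PD: pen down
RT 90: heading 0 -> 270
Final: pos=(5,-9), heading=270, 0 segment(s) drawn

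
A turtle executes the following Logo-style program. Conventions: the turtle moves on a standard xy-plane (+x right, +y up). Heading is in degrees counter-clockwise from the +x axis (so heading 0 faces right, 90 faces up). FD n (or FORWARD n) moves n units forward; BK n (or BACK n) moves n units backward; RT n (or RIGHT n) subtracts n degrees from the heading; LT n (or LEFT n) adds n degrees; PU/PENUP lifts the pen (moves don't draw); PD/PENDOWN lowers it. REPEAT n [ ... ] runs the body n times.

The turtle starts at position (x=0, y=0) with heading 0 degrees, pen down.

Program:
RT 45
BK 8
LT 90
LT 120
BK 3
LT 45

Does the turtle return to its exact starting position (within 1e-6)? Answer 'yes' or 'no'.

Executing turtle program step by step:
Start: pos=(0,0), heading=0, pen down
RT 45: heading 0 -> 315
BK 8: (0,0) -> (-5.657,5.657) [heading=315, draw]
LT 90: heading 315 -> 45
LT 120: heading 45 -> 165
BK 3: (-5.657,5.657) -> (-2.759,4.88) [heading=165, draw]
LT 45: heading 165 -> 210
Final: pos=(-2.759,4.88), heading=210, 2 segment(s) drawn

Start position: (0, 0)
Final position: (-2.759, 4.88)
Distance = 5.606; >= 1e-6 -> NOT closed

Answer: no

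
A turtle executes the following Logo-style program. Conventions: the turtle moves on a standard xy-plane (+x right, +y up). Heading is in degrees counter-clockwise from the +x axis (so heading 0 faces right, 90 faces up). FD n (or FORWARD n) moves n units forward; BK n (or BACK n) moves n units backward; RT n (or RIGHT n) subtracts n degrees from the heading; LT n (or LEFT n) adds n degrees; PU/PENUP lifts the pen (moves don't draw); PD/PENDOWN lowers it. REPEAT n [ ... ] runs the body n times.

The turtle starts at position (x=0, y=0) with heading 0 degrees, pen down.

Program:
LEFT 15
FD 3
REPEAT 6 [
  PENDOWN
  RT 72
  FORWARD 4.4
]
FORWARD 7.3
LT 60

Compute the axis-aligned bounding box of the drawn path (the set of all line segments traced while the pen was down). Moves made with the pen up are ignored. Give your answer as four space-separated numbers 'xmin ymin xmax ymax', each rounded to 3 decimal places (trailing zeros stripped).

Answer: -1.583 -9.036 9.27 0.776

Derivation:
Executing turtle program step by step:
Start: pos=(0,0), heading=0, pen down
LT 15: heading 0 -> 15
FD 3: (0,0) -> (2.898,0.776) [heading=15, draw]
REPEAT 6 [
  -- iteration 1/6 --
  PD: pen down
  RT 72: heading 15 -> 303
  FD 4.4: (2.898,0.776) -> (5.294,-2.914) [heading=303, draw]
  -- iteration 2/6 --
  PD: pen down
  RT 72: heading 303 -> 231
  FD 4.4: (5.294,-2.914) -> (2.525,-6.333) [heading=231, draw]
  -- iteration 3/6 --
  PD: pen down
  RT 72: heading 231 -> 159
  FD 4.4: (2.525,-6.333) -> (-1.583,-4.756) [heading=159, draw]
  -- iteration 4/6 --
  PD: pen down
  RT 72: heading 159 -> 87
  FD 4.4: (-1.583,-4.756) -> (-1.352,-0.362) [heading=87, draw]
  -- iteration 5/6 --
  PD: pen down
  RT 72: heading 87 -> 15
  FD 4.4: (-1.352,-0.362) -> (2.898,0.776) [heading=15, draw]
  -- iteration 6/6 --
  PD: pen down
  RT 72: heading 15 -> 303
  FD 4.4: (2.898,0.776) -> (5.294,-2.914) [heading=303, draw]
]
FD 7.3: (5.294,-2.914) -> (9.27,-9.036) [heading=303, draw]
LT 60: heading 303 -> 3
Final: pos=(9.27,-9.036), heading=3, 8 segment(s) drawn

Segment endpoints: x in {-1.583, -1.352, 0, 2.525, 2.898, 2.898, 5.294, 5.294, 9.27}, y in {-9.036, -6.333, -4.756, -2.914, -2.914, -0.362, 0, 0.776, 0.776}
xmin=-1.583, ymin=-9.036, xmax=9.27, ymax=0.776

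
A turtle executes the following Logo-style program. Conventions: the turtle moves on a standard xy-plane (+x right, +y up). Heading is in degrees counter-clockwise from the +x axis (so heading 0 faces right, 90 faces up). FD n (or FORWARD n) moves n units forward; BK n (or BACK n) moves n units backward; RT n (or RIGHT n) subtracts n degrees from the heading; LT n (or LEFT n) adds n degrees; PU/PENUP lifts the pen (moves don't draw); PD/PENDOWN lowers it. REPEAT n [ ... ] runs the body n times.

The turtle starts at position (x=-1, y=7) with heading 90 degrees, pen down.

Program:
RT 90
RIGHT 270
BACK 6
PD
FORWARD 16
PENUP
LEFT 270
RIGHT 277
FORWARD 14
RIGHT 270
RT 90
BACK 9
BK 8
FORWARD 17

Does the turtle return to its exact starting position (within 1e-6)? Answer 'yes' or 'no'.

Executing turtle program step by step:
Start: pos=(-1,7), heading=90, pen down
RT 90: heading 90 -> 0
RT 270: heading 0 -> 90
BK 6: (-1,7) -> (-1,1) [heading=90, draw]
PD: pen down
FD 16: (-1,1) -> (-1,17) [heading=90, draw]
PU: pen up
LT 270: heading 90 -> 0
RT 277: heading 0 -> 83
FD 14: (-1,17) -> (0.706,30.896) [heading=83, move]
RT 270: heading 83 -> 173
RT 90: heading 173 -> 83
BK 9: (0.706,30.896) -> (-0.391,21.963) [heading=83, move]
BK 8: (-0.391,21.963) -> (-1.366,14.022) [heading=83, move]
FD 17: (-1.366,14.022) -> (0.706,30.896) [heading=83, move]
Final: pos=(0.706,30.896), heading=83, 2 segment(s) drawn

Start position: (-1, 7)
Final position: (0.706, 30.896)
Distance = 23.956; >= 1e-6 -> NOT closed

Answer: no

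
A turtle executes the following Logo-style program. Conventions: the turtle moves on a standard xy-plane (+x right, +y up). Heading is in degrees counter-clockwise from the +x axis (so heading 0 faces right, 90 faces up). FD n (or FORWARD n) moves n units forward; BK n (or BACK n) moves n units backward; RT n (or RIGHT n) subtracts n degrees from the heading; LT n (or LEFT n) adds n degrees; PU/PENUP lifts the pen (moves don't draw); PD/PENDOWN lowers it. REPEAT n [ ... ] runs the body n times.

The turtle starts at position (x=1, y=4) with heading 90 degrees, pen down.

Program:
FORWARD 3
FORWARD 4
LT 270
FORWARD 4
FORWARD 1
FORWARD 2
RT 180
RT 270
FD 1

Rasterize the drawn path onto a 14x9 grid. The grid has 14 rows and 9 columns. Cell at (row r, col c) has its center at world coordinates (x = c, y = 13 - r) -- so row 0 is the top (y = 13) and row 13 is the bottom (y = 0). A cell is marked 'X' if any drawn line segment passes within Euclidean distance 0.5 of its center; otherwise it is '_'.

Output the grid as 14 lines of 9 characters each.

Segment 0: (1,4) -> (1,7)
Segment 1: (1,7) -> (1,11)
Segment 2: (1,11) -> (5,11)
Segment 3: (5,11) -> (6,11)
Segment 4: (6,11) -> (8,11)
Segment 5: (8,11) -> (8,10)

Answer: _________
_________
_XXXXXXXX
_X______X
_X_______
_X_______
_X_______
_X_______
_X_______
_X_______
_________
_________
_________
_________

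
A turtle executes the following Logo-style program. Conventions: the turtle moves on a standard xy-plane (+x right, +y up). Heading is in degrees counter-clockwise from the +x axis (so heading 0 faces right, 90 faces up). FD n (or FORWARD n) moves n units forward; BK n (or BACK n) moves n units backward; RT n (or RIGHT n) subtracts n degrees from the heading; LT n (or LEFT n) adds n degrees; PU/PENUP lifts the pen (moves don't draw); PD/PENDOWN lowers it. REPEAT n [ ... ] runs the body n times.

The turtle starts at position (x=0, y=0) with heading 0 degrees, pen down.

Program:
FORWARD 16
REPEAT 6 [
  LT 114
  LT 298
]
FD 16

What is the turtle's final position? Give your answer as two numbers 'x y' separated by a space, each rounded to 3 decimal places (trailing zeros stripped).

Answer: 26.706 -11.89

Derivation:
Executing turtle program step by step:
Start: pos=(0,0), heading=0, pen down
FD 16: (0,0) -> (16,0) [heading=0, draw]
REPEAT 6 [
  -- iteration 1/6 --
  LT 114: heading 0 -> 114
  LT 298: heading 114 -> 52
  -- iteration 2/6 --
  LT 114: heading 52 -> 166
  LT 298: heading 166 -> 104
  -- iteration 3/6 --
  LT 114: heading 104 -> 218
  LT 298: heading 218 -> 156
  -- iteration 4/6 --
  LT 114: heading 156 -> 270
  LT 298: heading 270 -> 208
  -- iteration 5/6 --
  LT 114: heading 208 -> 322
  LT 298: heading 322 -> 260
  -- iteration 6/6 --
  LT 114: heading 260 -> 14
  LT 298: heading 14 -> 312
]
FD 16: (16,0) -> (26.706,-11.89) [heading=312, draw]
Final: pos=(26.706,-11.89), heading=312, 2 segment(s) drawn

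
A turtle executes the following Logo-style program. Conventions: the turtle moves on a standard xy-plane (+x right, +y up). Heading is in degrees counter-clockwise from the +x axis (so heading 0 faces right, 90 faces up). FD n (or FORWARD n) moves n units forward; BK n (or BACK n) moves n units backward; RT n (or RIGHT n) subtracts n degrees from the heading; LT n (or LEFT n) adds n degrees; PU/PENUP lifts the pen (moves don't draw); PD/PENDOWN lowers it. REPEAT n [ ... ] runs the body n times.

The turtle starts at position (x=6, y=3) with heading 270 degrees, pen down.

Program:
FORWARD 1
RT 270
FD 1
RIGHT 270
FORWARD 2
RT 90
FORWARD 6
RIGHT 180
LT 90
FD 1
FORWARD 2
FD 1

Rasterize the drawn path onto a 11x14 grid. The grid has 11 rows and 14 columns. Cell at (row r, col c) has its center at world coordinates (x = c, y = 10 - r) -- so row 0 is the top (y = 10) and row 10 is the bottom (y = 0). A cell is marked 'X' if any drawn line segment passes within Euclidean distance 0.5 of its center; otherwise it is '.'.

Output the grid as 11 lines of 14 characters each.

Segment 0: (6,3) -> (6,2)
Segment 1: (6,2) -> (7,2)
Segment 2: (7,2) -> (7,4)
Segment 3: (7,4) -> (13,4)
Segment 4: (13,4) -> (13,3)
Segment 5: (13,3) -> (13,1)
Segment 6: (13,1) -> (13,0)

Answer: ..............
..............
..............
..............
..............
..............
.......XXXXXXX
......XX.....X
......XX.....X
.............X
.............X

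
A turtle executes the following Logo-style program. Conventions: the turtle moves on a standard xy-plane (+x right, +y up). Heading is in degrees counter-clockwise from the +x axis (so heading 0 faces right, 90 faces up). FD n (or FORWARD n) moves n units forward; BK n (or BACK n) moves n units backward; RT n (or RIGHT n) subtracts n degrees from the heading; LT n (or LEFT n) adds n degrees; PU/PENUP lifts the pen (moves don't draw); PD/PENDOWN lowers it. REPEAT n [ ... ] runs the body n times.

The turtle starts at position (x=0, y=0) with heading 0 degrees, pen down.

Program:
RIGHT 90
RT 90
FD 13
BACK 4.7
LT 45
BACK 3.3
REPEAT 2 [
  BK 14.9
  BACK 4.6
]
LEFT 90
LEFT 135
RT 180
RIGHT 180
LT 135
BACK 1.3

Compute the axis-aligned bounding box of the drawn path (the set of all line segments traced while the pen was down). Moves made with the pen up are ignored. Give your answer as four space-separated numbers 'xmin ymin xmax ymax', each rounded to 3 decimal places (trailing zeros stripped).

Answer: -13 0 22.53 30.83

Derivation:
Executing turtle program step by step:
Start: pos=(0,0), heading=0, pen down
RT 90: heading 0 -> 270
RT 90: heading 270 -> 180
FD 13: (0,0) -> (-13,0) [heading=180, draw]
BK 4.7: (-13,0) -> (-8.3,0) [heading=180, draw]
LT 45: heading 180 -> 225
BK 3.3: (-8.3,0) -> (-5.967,2.333) [heading=225, draw]
REPEAT 2 [
  -- iteration 1/2 --
  BK 14.9: (-5.967,2.333) -> (4.569,12.869) [heading=225, draw]
  BK 4.6: (4.569,12.869) -> (7.822,16.122) [heading=225, draw]
  -- iteration 2/2 --
  BK 14.9: (7.822,16.122) -> (18.358,26.658) [heading=225, draw]
  BK 4.6: (18.358,26.658) -> (21.611,29.911) [heading=225, draw]
]
LT 90: heading 225 -> 315
LT 135: heading 315 -> 90
RT 180: heading 90 -> 270
RT 180: heading 270 -> 90
LT 135: heading 90 -> 225
BK 1.3: (21.611,29.911) -> (22.53,30.83) [heading=225, draw]
Final: pos=(22.53,30.83), heading=225, 8 segment(s) drawn

Segment endpoints: x in {-13, -8.3, -5.967, 0, 4.569, 7.822, 18.358, 21.611, 22.53}, y in {0, 0, 0, 2.333, 12.869, 16.122, 26.658, 29.911, 30.83}
xmin=-13, ymin=0, xmax=22.53, ymax=30.83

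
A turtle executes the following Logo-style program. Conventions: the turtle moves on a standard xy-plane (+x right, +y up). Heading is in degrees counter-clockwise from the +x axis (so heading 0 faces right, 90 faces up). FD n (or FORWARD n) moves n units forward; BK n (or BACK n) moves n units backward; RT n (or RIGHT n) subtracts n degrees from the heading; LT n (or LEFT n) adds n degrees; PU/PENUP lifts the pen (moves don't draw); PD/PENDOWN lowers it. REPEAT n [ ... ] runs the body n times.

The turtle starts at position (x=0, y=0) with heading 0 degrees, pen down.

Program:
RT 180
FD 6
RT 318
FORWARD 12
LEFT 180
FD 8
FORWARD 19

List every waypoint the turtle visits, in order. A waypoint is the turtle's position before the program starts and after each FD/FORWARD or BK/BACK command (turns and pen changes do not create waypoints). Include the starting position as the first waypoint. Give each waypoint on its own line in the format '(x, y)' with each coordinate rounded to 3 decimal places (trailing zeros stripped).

Executing turtle program step by step:
Start: pos=(0,0), heading=0, pen down
RT 180: heading 0 -> 180
FD 6: (0,0) -> (-6,0) [heading=180, draw]
RT 318: heading 180 -> 222
FD 12: (-6,0) -> (-14.918,-8.03) [heading=222, draw]
LT 180: heading 222 -> 42
FD 8: (-14.918,-8.03) -> (-8.973,-2.677) [heading=42, draw]
FD 19: (-8.973,-2.677) -> (5.147,10.037) [heading=42, draw]
Final: pos=(5.147,10.037), heading=42, 4 segment(s) drawn
Waypoints (5 total):
(0, 0)
(-6, 0)
(-14.918, -8.03)
(-8.973, -2.677)
(5.147, 10.037)

Answer: (0, 0)
(-6, 0)
(-14.918, -8.03)
(-8.973, -2.677)
(5.147, 10.037)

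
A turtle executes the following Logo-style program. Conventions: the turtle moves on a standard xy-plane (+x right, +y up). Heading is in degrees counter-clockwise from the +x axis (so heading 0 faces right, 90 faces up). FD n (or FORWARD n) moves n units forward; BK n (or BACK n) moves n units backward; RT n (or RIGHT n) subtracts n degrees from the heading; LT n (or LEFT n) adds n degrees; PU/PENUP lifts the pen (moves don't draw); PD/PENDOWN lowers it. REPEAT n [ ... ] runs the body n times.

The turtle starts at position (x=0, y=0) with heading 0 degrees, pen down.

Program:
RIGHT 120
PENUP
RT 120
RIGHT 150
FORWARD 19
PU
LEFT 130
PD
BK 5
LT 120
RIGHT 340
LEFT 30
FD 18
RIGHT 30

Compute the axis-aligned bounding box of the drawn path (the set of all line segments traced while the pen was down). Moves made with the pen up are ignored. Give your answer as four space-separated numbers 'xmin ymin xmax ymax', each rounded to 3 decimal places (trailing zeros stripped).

Answer: 16.454 -32.424 17.323 -9.5

Derivation:
Executing turtle program step by step:
Start: pos=(0,0), heading=0, pen down
RT 120: heading 0 -> 240
PU: pen up
RT 120: heading 240 -> 120
RT 150: heading 120 -> 330
FD 19: (0,0) -> (16.454,-9.5) [heading=330, move]
PU: pen up
LT 130: heading 330 -> 100
PD: pen down
BK 5: (16.454,-9.5) -> (17.323,-14.424) [heading=100, draw]
LT 120: heading 100 -> 220
RT 340: heading 220 -> 240
LT 30: heading 240 -> 270
FD 18: (17.323,-14.424) -> (17.323,-32.424) [heading=270, draw]
RT 30: heading 270 -> 240
Final: pos=(17.323,-32.424), heading=240, 2 segment(s) drawn

Segment endpoints: x in {16.454, 17.323, 17.323}, y in {-32.424, -14.424, -9.5}
xmin=16.454, ymin=-32.424, xmax=17.323, ymax=-9.5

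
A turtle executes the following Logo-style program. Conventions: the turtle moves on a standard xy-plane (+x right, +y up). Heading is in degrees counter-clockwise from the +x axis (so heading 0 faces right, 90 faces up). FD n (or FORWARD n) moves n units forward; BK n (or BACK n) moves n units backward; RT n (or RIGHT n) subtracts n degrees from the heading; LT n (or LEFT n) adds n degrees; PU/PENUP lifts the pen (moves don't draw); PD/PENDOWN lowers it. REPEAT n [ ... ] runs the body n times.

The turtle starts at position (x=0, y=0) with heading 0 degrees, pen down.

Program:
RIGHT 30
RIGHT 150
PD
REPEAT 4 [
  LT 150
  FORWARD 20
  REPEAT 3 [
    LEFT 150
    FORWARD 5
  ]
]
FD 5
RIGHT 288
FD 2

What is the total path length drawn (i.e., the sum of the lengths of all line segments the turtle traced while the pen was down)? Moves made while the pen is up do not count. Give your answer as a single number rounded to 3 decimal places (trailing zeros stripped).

Executing turtle program step by step:
Start: pos=(0,0), heading=0, pen down
RT 30: heading 0 -> 330
RT 150: heading 330 -> 180
PD: pen down
REPEAT 4 [
  -- iteration 1/4 --
  LT 150: heading 180 -> 330
  FD 20: (0,0) -> (17.321,-10) [heading=330, draw]
  REPEAT 3 [
    -- iteration 1/3 --
    LT 150: heading 330 -> 120
    FD 5: (17.321,-10) -> (14.821,-5.67) [heading=120, draw]
    -- iteration 2/3 --
    LT 150: heading 120 -> 270
    FD 5: (14.821,-5.67) -> (14.821,-10.67) [heading=270, draw]
    -- iteration 3/3 --
    LT 150: heading 270 -> 60
    FD 5: (14.821,-10.67) -> (17.321,-6.34) [heading=60, draw]
  ]
  -- iteration 2/4 --
  LT 150: heading 60 -> 210
  FD 20: (17.321,-6.34) -> (0,-16.34) [heading=210, draw]
  REPEAT 3 [
    -- iteration 1/3 --
    LT 150: heading 210 -> 0
    FD 5: (0,-16.34) -> (5,-16.34) [heading=0, draw]
    -- iteration 2/3 --
    LT 150: heading 0 -> 150
    FD 5: (5,-16.34) -> (0.67,-13.84) [heading=150, draw]
    -- iteration 3/3 --
    LT 150: heading 150 -> 300
    FD 5: (0.67,-13.84) -> (3.17,-18.17) [heading=300, draw]
  ]
  -- iteration 3/4 --
  LT 150: heading 300 -> 90
  FD 20: (3.17,-18.17) -> (3.17,1.83) [heading=90, draw]
  REPEAT 3 [
    -- iteration 1/3 --
    LT 150: heading 90 -> 240
    FD 5: (3.17,1.83) -> (0.67,-2.5) [heading=240, draw]
    -- iteration 2/3 --
    LT 150: heading 240 -> 30
    FD 5: (0.67,-2.5) -> (5,0) [heading=30, draw]
    -- iteration 3/3 --
    LT 150: heading 30 -> 180
    FD 5: (5,0) -> (0,0) [heading=180, draw]
  ]
  -- iteration 4/4 --
  LT 150: heading 180 -> 330
  FD 20: (0,0) -> (17.321,-10) [heading=330, draw]
  REPEAT 3 [
    -- iteration 1/3 --
    LT 150: heading 330 -> 120
    FD 5: (17.321,-10) -> (14.821,-5.67) [heading=120, draw]
    -- iteration 2/3 --
    LT 150: heading 120 -> 270
    FD 5: (14.821,-5.67) -> (14.821,-10.67) [heading=270, draw]
    -- iteration 3/3 --
    LT 150: heading 270 -> 60
    FD 5: (14.821,-10.67) -> (17.321,-6.34) [heading=60, draw]
  ]
]
FD 5: (17.321,-6.34) -> (19.821,-2.01) [heading=60, draw]
RT 288: heading 60 -> 132
FD 2: (19.821,-2.01) -> (18.482,-0.523) [heading=132, draw]
Final: pos=(18.482,-0.523), heading=132, 18 segment(s) drawn

Segment lengths:
  seg 1: (0,0) -> (17.321,-10), length = 20
  seg 2: (17.321,-10) -> (14.821,-5.67), length = 5
  seg 3: (14.821,-5.67) -> (14.821,-10.67), length = 5
  seg 4: (14.821,-10.67) -> (17.321,-6.34), length = 5
  seg 5: (17.321,-6.34) -> (0,-16.34), length = 20
  seg 6: (0,-16.34) -> (5,-16.34), length = 5
  seg 7: (5,-16.34) -> (0.67,-13.84), length = 5
  seg 8: (0.67,-13.84) -> (3.17,-18.17), length = 5
  seg 9: (3.17,-18.17) -> (3.17,1.83), length = 20
  seg 10: (3.17,1.83) -> (0.67,-2.5), length = 5
  seg 11: (0.67,-2.5) -> (5,0), length = 5
  seg 12: (5,0) -> (0,0), length = 5
  seg 13: (0,0) -> (17.321,-10), length = 20
  seg 14: (17.321,-10) -> (14.821,-5.67), length = 5
  seg 15: (14.821,-5.67) -> (14.821,-10.67), length = 5
  seg 16: (14.821,-10.67) -> (17.321,-6.34), length = 5
  seg 17: (17.321,-6.34) -> (19.821,-2.01), length = 5
  seg 18: (19.821,-2.01) -> (18.482,-0.523), length = 2
Total = 147

Answer: 147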